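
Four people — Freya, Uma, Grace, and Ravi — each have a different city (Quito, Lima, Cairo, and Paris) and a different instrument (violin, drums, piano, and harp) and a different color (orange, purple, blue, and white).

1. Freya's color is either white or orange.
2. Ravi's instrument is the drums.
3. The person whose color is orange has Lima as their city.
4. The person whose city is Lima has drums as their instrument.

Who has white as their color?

Freya

With clues 1–4, Grace, Ravi, and Uma are impossible for the one with color white.
That leaves Freya.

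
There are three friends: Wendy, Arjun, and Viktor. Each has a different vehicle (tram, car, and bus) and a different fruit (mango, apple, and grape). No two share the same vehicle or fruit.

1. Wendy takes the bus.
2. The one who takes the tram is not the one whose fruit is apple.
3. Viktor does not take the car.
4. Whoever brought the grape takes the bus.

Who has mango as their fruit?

With clues 1–4, Arjun and Wendy are impossible for the one with fruit mango.
That leaves Viktor.

Viktor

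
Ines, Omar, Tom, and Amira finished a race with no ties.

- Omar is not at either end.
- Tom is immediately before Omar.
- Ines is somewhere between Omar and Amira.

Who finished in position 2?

Omar

With clues 1–2, Amira and Ines are ruled out for place 2.
With clues 1–3, Tom is ruled out for place 2.
So place 2 is Omar.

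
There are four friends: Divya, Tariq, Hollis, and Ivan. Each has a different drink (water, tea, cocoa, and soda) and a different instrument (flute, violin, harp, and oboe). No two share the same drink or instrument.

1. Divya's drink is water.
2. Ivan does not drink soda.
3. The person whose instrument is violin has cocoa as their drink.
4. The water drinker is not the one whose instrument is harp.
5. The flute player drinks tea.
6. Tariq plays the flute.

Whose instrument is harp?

Hollis

With clues 1–4, Divya is impossible for the one with instrument harp.
With clues 1–5, Ivan is impossible for the one with instrument harp.
With clues 1–6, Tariq is impossible for the one with instrument harp.
That leaves Hollis.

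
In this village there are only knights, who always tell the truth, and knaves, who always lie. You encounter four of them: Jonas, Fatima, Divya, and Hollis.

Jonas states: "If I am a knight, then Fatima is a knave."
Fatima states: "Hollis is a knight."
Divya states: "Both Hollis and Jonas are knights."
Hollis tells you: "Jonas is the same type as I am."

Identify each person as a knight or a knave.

Consider Jonas. Suppose Jonas is a knave.
Then Jonas's own statement would have to be false, but it can't be — contradiction.
So Jonas is a knight.
Consider Fatima. Suppose Fatima is a knight.
Then Jonas's statement comes out false, contradicting Jonas being a knight.
So Fatima is a knave.
Consider Divya. Suppose Divya is a knight.
Then no assignment of the remaining roles makes every statement match its speaker's type — contradiction.
So Divya is a knave.
Consider Hollis. Suppose Hollis is a knight.
Then Fatima's statement comes out true, contradicting Fatima being a knave.
So Hollis is a knave.

Jonas: knight, Fatima: knave, Divya: knave, Hollis: knave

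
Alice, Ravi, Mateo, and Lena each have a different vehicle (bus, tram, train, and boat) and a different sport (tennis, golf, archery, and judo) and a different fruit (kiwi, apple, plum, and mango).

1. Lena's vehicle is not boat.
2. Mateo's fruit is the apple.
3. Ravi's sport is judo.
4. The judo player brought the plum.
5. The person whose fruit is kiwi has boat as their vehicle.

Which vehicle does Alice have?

With clues 1–5, bus, train, and tram are impossible for Alice's vehicle.
That leaves boat.

boat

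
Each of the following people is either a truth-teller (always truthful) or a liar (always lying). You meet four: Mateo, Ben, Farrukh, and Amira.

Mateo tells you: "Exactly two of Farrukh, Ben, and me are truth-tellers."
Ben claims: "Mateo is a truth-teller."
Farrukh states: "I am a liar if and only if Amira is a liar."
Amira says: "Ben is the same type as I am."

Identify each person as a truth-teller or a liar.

Consider Mateo. Suppose Mateo is a liar.
Then no assignment of the remaining roles makes every statement match its speaker's type — contradiction.
So Mateo is a truth-teller.
With that fixed, Ben's statement is true, so Ben is a truth-teller.
Consider Farrukh. Suppose Farrukh is a truth-teller.
Then Mateo's statement comes out false, contradicting Mateo being a truth-teller.
So Farrukh is a liar.
Consider Amira. Suppose Amira is a liar.
Then Farrukh's statement comes out true, contradicting Farrukh being a liar.
So Amira is a truth-teller.

Mateo: truth-teller, Ben: truth-teller, Farrukh: liar, Amira: truth-teller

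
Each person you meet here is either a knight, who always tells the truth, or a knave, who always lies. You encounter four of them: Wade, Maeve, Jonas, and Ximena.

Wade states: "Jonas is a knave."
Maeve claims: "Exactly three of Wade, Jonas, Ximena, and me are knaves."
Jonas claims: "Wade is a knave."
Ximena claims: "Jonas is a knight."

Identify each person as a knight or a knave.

Wade: knave, Maeve: knave, Jonas: knight, Ximena: knight

Consider Wade. Suppose Wade is a knight.
Then no assignment of the remaining roles makes every statement match its speaker's type — contradiction.
So Wade is a knave.
With that fixed, Jonas's statement is true, so Jonas is a knight.
With that fixed, Ximena's statement is true, so Ximena is a knight.
With that fixed, Maeve's statement is false, so Maeve is a knave.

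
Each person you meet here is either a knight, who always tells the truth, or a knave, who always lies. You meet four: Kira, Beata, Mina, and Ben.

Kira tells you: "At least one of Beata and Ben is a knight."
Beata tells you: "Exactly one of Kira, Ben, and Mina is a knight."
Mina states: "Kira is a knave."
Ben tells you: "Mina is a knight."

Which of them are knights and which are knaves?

Consider Kira. Suppose Kira is a knave.
Then no assignment of the remaining roles makes every statement match its speaker's type — contradiction.
So Kira is a knight.
With that fixed, Mina's statement is false, so Mina is a knave.
With that fixed, Ben's statement is false, so Ben is a knave.
With that fixed, Beata's statement is true, so Beata is a knight.

Kira: knight, Beata: knight, Mina: knave, Ben: knave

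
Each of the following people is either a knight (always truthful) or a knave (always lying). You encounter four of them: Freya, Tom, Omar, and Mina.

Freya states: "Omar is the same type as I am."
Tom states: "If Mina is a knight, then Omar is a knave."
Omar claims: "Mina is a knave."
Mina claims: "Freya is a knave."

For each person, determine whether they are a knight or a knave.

Consider Freya. Suppose Freya is a knave.
Then no assignment of the remaining roles makes every statement match its speaker's type — contradiction.
So Freya is a knight.
With that fixed, Mina's statement is false, so Mina is a knave.
With that fixed, Tom's statement is true, so Tom is a knight.
With that fixed, Omar's statement is true, so Omar is a knight.

Freya: knight, Tom: knight, Omar: knight, Mina: knave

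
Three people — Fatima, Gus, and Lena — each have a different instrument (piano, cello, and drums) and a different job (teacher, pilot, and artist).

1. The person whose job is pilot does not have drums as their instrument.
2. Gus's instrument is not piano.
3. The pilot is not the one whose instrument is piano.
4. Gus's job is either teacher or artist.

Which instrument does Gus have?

With clues 1–2, piano is impossible for Gus's instrument.
With clues 1–4, cello is impossible for Gus's instrument.
That leaves drums.

drums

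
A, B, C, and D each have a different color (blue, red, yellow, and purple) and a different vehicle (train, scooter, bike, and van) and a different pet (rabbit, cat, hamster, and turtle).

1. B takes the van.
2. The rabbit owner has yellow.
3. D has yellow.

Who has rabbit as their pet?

D

With clues 1–3, A, B, and C are impossible for the one with pet rabbit.
That leaves D.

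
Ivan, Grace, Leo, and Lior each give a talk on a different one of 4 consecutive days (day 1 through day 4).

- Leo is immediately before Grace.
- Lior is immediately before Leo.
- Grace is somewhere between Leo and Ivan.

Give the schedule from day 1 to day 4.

Lior, Leo, Grace, Ivan

From clue 1: Grace is in {2,3,4}.
From clues 1–2: Ivan is in {1,4}.
From clues 1–3: Lior → day 1, Leo → day 2, Grace → day 3, Ivan → day 4.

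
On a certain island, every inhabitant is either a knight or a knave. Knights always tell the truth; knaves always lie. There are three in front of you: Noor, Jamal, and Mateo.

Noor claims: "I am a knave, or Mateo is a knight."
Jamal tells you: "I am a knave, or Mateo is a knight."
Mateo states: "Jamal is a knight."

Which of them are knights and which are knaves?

Noor: knight, Jamal: knight, Mateo: knight

Consider Noor. Suppose Noor is a knave.
Then Noor's own statement would have to be false, but it can't be — contradiction.
So Noor is a knight.
Consider Jamal. Suppose Jamal is a knave.
Then Jamal's own statement would have to be false, but it can't be — contradiction.
So Jamal is a knight.
With that fixed, Mateo's statement is true, so Mateo is a knight.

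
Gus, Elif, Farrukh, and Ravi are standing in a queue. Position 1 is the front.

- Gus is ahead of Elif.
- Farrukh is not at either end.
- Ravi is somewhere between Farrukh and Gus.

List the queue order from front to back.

Gus, Ravi, Farrukh, Elif

From clue 1: Gus is in {1,2,3}.
From clues 1–2: Farrukh is in {2,3}.
From clues 1–3: Gus → position 1, Ravi → position 2, Farrukh → position 3, Elif → position 4.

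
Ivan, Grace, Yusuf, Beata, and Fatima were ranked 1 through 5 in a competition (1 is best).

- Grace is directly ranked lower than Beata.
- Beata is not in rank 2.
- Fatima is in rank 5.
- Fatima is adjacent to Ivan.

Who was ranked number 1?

With clue 1, Grace is ruled out for rank 1.
With clues 1–3, Fatima is ruled out for rank 1.
With clues 1–4, Ivan and Yusuf are ruled out for rank 1.
So rank 1 is Beata.

Beata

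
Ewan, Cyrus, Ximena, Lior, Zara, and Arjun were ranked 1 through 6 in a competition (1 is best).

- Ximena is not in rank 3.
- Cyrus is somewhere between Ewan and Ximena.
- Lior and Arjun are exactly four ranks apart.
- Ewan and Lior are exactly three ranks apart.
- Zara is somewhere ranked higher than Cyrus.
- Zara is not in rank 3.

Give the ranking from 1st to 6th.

Zara, Arjun, Ewan, Cyrus, Ximena, Lior

From clue 1: Ximena is in {1,2,4,5,6}.
From clues 1–2: Cyrus is in {2,3,4,5}.
From clues 1–3: Cyrus is in {3,4}.
From clues 1–5: Cyrus → rank 4.
From clues 1–6: Zara → rank 1, Arjun → rank 2, Ewan → rank 3, Ximena → rank 5, Lior → rank 6.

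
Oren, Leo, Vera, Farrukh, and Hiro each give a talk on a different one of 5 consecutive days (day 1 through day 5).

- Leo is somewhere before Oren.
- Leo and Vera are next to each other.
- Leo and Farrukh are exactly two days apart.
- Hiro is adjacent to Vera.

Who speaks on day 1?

With clue 1, Oren is ruled out for day 1.
With clues 1–4, Farrukh, Leo, and Vera are ruled out for day 1.
So day 1 is Hiro.

Hiro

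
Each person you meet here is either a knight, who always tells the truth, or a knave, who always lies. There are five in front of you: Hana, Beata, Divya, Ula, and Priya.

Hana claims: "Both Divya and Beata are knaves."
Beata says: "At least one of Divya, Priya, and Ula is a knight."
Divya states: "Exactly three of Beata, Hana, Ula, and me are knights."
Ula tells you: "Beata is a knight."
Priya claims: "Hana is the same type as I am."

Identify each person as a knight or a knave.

Consider Hana. Suppose Hana is a knave.
Then whichever role Priya has, Priya's statement has the wrong truth value — contradiction.
So Hana is a knight.
Consider Beata. Suppose Beata is a knight.
Then Hana's statement comes out false, contradicting Hana being a knight.
So Beata is a knave.
With that fixed, Ula's statement is false, so Ula is a knave.
With that fixed, Divya's statement is false, so Divya is a knave.
Consider Priya. Suppose Priya is a knight.
Then Beata's statement comes out true, contradicting Beata being a knave.
So Priya is a knave.

Hana: knight, Beata: knave, Divya: knave, Ula: knave, Priya: knave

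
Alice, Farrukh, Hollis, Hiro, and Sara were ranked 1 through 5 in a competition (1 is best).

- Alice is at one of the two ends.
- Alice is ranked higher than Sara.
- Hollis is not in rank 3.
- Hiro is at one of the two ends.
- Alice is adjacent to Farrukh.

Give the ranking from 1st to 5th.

From clue 1: Alice is in {1,5}.
From clues 1–2: Alice → rank 1.
From clues 1–3: Hollis is in {2,4,5}.
From clues 1–4: Hiro → rank 5.
From clues 1–5: Farrukh → rank 2, Sara → rank 3, Hollis → rank 4.

Alice, Farrukh, Sara, Hollis, Hiro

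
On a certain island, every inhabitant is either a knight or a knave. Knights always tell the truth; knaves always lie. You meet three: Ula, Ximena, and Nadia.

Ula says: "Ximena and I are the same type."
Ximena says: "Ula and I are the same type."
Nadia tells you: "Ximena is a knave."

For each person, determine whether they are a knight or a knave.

Ula: knight, Ximena: knight, Nadia: knave

Consider Ula. Suppose Ula is a knave.
Then whichever role Ximena has, Ximena's statement has the wrong truth value — contradiction.
So Ula is a knight.
Consider Ximena. Suppose Ximena is a knave.
Then Ula's statement comes out false, contradicting Ula being a knight.
So Ximena is a knight.
With that fixed, Nadia's statement is false, so Nadia is a knave.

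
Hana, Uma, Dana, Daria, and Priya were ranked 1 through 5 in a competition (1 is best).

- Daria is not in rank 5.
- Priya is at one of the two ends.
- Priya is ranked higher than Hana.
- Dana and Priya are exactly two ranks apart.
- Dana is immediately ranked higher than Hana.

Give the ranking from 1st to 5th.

Priya, Daria, Dana, Hana, Uma

From clue 1: Daria is in {1,2,3,4}.
From clues 1–2: Priya is in {1,5}.
From clues 1–3: Priya → rank 1.
From clues 1–4: Dana → rank 3.
From clues 1–5: Daria → rank 2, Hana → rank 4, Uma → rank 5.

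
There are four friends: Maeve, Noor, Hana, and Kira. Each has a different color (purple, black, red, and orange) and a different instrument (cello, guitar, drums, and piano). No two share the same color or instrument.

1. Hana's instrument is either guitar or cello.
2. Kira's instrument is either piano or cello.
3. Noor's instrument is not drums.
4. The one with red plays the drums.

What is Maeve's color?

With clues 1–4, black, orange, and purple are impossible for Maeve's color.
That leaves red.

red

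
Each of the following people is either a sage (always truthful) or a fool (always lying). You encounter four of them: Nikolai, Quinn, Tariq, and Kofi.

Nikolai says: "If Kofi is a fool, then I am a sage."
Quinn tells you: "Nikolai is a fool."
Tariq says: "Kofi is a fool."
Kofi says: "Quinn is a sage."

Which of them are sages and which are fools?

Consider Nikolai. Suppose Nikolai is a fool.
Then no assignment of the remaining roles makes every statement match its speaker's type — contradiction.
So Nikolai is a sage.
With that fixed, Quinn's statement is false, so Quinn is a fool.
With that fixed, Kofi's statement is false, so Kofi is a fool.
With that fixed, Tariq's statement is true, so Tariq is a sage.

Nikolai: sage, Quinn: fool, Tariq: sage, Kofi: fool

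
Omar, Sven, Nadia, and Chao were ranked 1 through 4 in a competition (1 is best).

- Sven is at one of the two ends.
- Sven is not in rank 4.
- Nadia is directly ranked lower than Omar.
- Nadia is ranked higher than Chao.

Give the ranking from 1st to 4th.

Sven, Omar, Nadia, Chao

From clue 1: Sven is in {1,4}.
From clues 1–2: Sven → rank 1.
From clues 1–3: Omar is in {2,3}.
From clues 1–4: Omar → rank 2, Nadia → rank 3, Chao → rank 4.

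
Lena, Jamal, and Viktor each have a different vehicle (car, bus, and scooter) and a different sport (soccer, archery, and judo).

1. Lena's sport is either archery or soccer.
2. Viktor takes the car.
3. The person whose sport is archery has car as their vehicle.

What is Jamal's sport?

With clues 1–3, archery and soccer are impossible for Jamal's sport.
That leaves judo.

judo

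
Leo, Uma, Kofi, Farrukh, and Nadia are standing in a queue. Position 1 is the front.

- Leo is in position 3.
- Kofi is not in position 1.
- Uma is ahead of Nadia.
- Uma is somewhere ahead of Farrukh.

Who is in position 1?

With clue 1, Leo is ruled out for position 1.
With clues 1–2, Kofi is ruled out for position 1.
With clues 1–3, Nadia is ruled out for position 1.
With clues 1–4, Farrukh is ruled out for position 1.
So position 1 is Uma.

Uma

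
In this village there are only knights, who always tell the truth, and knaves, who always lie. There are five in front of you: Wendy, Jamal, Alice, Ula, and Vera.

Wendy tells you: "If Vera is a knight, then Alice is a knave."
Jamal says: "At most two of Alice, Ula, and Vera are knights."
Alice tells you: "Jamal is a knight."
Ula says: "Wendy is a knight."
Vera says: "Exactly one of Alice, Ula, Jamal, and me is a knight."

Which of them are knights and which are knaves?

Consider Wendy. Suppose Wendy is a knave.
Then no assignment of the remaining roles makes every statement match its speaker's type — contradiction.
So Wendy is a knight.
With that fixed, Ula's statement is true, so Ula is a knight.
Consider Jamal. Suppose Jamal is a knave.
Then no assignment of the remaining roles makes every statement match its speaker's type — contradiction.
So Jamal is a knight.
With that fixed, Alice's statement is true, so Alice is a knight.
With that fixed, Vera's statement is false, so Vera is a knave.

Wendy: knight, Jamal: knight, Alice: knight, Ula: knight, Vera: knave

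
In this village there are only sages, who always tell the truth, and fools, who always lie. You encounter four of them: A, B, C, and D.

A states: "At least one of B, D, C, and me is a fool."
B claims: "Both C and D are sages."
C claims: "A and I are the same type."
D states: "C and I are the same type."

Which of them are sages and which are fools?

A: sage, B: fool, C: sage, D: fool

Consider A. Suppose A is a fool.
Then A's own statement would have to be false, but it can't be — contradiction.
So A is a sage.
Consider B. Suppose B is a sage.
Then no assignment of the remaining roles makes every statement match its speaker's type — contradiction.
So B is a fool.
Consider C. Suppose C is a fool.
Then whichever role D has, D's statement has the wrong truth value — contradiction.
So C is a sage.
Consider D. Suppose D is a sage.
Then B's statement comes out true, contradicting B being a fool.
So D is a fool.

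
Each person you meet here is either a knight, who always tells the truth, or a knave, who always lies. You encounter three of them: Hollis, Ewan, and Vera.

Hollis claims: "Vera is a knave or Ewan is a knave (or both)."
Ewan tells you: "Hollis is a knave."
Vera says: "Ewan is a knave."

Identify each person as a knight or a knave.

Consider Hollis. Suppose Hollis is a knave.
Then no assignment of the remaining roles makes every statement match its speaker's type — contradiction.
So Hollis is a knight.
With that fixed, Ewan's statement is false, so Ewan is a knave.
With that fixed, Vera's statement is true, so Vera is a knight.

Hollis: knight, Ewan: knave, Vera: knight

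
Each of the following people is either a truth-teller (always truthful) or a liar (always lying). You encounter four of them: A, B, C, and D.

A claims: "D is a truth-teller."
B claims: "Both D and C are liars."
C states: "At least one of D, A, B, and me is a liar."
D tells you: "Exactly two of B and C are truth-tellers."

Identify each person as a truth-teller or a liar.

A: liar, B: liar, C: truth-teller, D: liar

Consider A. Suppose A is a truth-teller.
Then no assignment of the remaining roles makes every statement match its speaker's type — contradiction.
So A is a liar.
With that fixed, C's statement is true, so C is a truth-teller.
With that fixed, B's statement is false, so B is a liar.
With that fixed, D's statement is false, so D is a liar.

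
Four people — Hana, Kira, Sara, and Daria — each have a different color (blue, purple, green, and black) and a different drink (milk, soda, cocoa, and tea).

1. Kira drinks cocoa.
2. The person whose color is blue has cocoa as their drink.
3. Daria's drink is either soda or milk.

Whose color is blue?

Kira

With clues 1–2, Daria, Hana, and Sara are impossible for the one with color blue.
That leaves Kira.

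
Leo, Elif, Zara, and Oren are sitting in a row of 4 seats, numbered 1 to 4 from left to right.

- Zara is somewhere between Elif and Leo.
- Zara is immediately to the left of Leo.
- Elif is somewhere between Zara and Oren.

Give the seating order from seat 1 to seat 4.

Oren, Elif, Zara, Leo

From clue 1: Zara is in {2,3}.
From clues 1–2: Leo is in {3,4}.
From clues 1–3: Oren → seat 1, Elif → seat 2, Zara → seat 3, Leo → seat 4.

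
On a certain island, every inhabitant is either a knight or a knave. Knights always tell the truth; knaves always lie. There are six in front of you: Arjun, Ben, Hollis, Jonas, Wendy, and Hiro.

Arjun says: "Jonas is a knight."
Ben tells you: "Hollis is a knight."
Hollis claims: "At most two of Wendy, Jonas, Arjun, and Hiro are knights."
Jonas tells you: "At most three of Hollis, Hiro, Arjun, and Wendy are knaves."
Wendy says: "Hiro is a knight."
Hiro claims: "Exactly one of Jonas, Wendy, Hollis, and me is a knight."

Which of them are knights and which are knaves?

Arjun: knight, Ben: knight, Hollis: knight, Jonas: knight, Wendy: knave, Hiro: knave

Consider Arjun. Suppose Arjun is a knave.
Then no assignment of the remaining roles makes every statement match its speaker's type — contradiction.
So Arjun is a knight.
With that fixed, Jonas's statement is true, so Jonas is a knight.
Consider Ben. Suppose Ben is a knave.
Then no assignment of the remaining roles makes every statement match its speaker's type — contradiction.
So Ben is a knight.
Consider Hollis. Suppose Hollis is a knave.
Then Ben's statement comes out false, contradicting Ben being a knight.
So Hollis is a knight.
With that fixed, Hiro's statement is false, so Hiro is a knave.
With that fixed, Wendy's statement is false, so Wendy is a knave.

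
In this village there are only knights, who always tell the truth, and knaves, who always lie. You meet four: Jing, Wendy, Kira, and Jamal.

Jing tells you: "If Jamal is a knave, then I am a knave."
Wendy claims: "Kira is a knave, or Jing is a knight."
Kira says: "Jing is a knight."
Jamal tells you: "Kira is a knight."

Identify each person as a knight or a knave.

Jing: knight, Wendy: knight, Kira: knight, Jamal: knight

Consider Jing. Suppose Jing is a knave.
Then Jing's own statement would have to be false, but it can't be — contradiction.
So Jing is a knight.
With that fixed, Wendy's statement is true, so Wendy is a knight.
With that fixed, Kira's statement is true, so Kira is a knight.
With that fixed, Jamal's statement is true, so Jamal is a knight.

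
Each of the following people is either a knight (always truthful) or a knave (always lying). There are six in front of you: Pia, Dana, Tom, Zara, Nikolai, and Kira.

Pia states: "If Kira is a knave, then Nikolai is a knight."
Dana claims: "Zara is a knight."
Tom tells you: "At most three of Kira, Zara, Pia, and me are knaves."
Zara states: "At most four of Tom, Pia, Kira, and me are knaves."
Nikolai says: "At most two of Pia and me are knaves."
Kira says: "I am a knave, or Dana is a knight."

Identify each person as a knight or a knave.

Pia: knight, Dana: knight, Tom: knight, Zara: knight, Nikolai: knight, Kira: knight

Regardless of anyone's role, Zara's statement is true, so Zara is a knight.
With that fixed, Nikolai's statement is true, so Nikolai is a knight.
With that fixed, Pia's statement is true, so Pia is a knight.
With that fixed, Dana's statement is true, so Dana is a knight.
With that fixed, Tom's statement is true, so Tom is a knight.
With that fixed, Kira's statement is true, so Kira is a knight.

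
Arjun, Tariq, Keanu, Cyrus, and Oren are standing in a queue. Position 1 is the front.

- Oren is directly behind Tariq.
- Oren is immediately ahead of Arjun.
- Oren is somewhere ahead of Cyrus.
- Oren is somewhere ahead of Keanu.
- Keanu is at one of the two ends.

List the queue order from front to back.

Tariq, Oren, Arjun, Cyrus, Keanu

From clue 1: Tariq is in {1,2,3,4}.
From clues 1–2: Arjun is in {3,4,5}.
From clues 1–3: Arjun is in {3,4}.
From clues 1–4: Tariq → position 1, Oren → position 2, Arjun → position 3.
From clues 1–5: Cyrus → position 4, Keanu → position 5.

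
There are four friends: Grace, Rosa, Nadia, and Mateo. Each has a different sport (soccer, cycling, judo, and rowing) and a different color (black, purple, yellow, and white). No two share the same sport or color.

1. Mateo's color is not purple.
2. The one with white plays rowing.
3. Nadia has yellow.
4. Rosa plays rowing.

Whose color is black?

With clues 1–3, Nadia is impossible for the one with color black.
With clues 1–4, Grace and Rosa are impossible for the one with color black.
That leaves Mateo.

Mateo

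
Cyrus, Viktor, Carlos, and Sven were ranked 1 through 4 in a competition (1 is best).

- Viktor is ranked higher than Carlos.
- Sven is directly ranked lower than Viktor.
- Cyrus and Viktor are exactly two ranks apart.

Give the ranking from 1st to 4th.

From clue 1: Viktor is in {1,2,3}.
From clues 1–2: Viktor is in {1,2}.
From clues 1–3: Viktor → rank 1, Sven → rank 2, Cyrus → rank 3, Carlos → rank 4.

Viktor, Sven, Cyrus, Carlos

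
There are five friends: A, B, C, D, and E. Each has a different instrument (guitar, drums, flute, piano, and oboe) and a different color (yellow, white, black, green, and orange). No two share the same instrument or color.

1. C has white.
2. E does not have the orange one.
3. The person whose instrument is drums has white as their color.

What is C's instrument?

With clues 1–3, flute, guitar, oboe, and piano are impossible for C's instrument.
That leaves drums.

drums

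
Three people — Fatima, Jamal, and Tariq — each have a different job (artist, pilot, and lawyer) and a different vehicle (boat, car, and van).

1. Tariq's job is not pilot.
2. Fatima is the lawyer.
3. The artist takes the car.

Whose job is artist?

With clues 1–2, Fatima and Jamal are impossible for the one with job artist.
That leaves Tariq.

Tariq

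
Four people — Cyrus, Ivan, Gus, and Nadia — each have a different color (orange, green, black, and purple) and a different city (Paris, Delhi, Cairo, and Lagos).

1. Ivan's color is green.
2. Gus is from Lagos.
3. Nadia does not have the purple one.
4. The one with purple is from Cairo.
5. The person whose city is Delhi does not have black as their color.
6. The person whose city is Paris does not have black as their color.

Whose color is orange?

Clue 1 rules out Ivan for the one with color orange.
With clues 1–4, Cyrus is impossible for the one with color orange.
With clues 1–6, Gus is impossible for the one with color orange.
That leaves Nadia.

Nadia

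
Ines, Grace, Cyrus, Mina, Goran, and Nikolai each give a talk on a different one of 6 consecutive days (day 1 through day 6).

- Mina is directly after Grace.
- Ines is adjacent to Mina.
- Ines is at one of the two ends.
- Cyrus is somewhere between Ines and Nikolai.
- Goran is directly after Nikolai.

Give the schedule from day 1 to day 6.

Nikolai, Goran, Cyrus, Grace, Mina, Ines

From clue 1: Grace is in {1,2,3,4,5}.
From clues 1–2: Ines is in {3,4,5,6}.
From clues 1–3: Grace → day 4, Mina → day 5, Ines → day 6.
From clues 1–4: Cyrus is in {2,3}.
From clues 1–5: Nikolai → day 1, Goran → day 2, Cyrus → day 3.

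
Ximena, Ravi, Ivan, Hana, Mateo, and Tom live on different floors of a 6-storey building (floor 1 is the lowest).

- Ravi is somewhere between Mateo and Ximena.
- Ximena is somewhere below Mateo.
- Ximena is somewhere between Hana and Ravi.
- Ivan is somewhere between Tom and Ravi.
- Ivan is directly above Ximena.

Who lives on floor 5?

Ravi

With clues 1–2, Ximena is ruled out for floor 5.
With clues 1–3, Hana is ruled out for floor 5.
With clues 1–5, Ivan, Mateo, and Tom are ruled out for floor 5.
So floor 5 is Ravi.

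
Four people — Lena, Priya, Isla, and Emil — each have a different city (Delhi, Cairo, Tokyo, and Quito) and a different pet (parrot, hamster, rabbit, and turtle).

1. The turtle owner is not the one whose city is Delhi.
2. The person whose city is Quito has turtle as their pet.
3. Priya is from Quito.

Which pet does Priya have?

With clues 1–3, hamster, parrot, and rabbit are impossible for Priya's pet.
That leaves turtle.

turtle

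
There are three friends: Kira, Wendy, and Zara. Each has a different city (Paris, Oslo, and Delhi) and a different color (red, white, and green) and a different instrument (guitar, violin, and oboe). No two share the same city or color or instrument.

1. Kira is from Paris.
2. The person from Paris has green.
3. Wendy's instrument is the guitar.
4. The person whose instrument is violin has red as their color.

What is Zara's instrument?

With clues 1–3, guitar is impossible for Zara's instrument.
With clues 1–4, oboe is impossible for Zara's instrument.
That leaves violin.

violin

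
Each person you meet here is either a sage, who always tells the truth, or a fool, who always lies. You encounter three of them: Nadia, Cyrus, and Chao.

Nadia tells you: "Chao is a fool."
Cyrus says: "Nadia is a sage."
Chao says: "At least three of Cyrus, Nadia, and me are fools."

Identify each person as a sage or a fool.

Nadia: sage, Cyrus: sage, Chao: fool

Consider Nadia. Suppose Nadia is a fool.
Then no assignment of the remaining roles makes every statement match its speaker's type — contradiction.
So Nadia is a sage.
With that fixed, Cyrus's statement is true, so Cyrus is a sage.
With that fixed, Chao's statement is false, so Chao is a fool.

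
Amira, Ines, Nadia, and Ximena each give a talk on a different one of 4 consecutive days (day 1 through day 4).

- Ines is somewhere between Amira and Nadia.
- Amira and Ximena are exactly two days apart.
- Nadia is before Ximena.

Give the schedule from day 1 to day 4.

From clue 1: Ines is in {2,3}.
From clues 1–2: Amira is in {1,4}.
From clues 1–3: Nadia → day 1, Ximena → day 2, Ines → day 3, Amira → day 4.

Nadia, Ximena, Ines, Amira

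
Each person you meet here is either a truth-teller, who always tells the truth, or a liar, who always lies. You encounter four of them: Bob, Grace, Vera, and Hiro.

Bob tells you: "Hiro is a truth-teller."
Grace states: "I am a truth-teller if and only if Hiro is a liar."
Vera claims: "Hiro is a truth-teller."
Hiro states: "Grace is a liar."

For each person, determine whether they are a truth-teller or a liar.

Consider Bob. Suppose Bob is a truth-teller.
Then no assignment of the remaining roles makes every statement match its speaker's type — contradiction.
So Bob is a liar.
Consider Grace. Suppose Grace is a liar.
Then no assignment of the remaining roles makes every statement match its speaker's type — contradiction.
So Grace is a truth-teller.
With that fixed, Hiro's statement is false, so Hiro is a liar.
With that fixed, Vera's statement is false, so Vera is a liar.

Bob: liar, Grace: truth-teller, Vera: liar, Hiro: liar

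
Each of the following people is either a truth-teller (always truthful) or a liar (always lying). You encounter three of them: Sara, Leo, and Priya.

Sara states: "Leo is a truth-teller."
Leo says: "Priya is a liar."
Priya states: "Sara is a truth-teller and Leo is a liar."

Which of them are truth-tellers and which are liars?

Consider Sara. Suppose Sara is a liar.
Then no assignment of the remaining roles makes every statement match its speaker's type — contradiction.
So Sara is a truth-teller.
Consider Leo. Suppose Leo is a liar.
Then Sara's statement comes out false, contradicting Sara being a truth-teller.
So Leo is a truth-teller.
With that fixed, Priya's statement is false, so Priya is a liar.

Sara: truth-teller, Leo: truth-teller, Priya: liar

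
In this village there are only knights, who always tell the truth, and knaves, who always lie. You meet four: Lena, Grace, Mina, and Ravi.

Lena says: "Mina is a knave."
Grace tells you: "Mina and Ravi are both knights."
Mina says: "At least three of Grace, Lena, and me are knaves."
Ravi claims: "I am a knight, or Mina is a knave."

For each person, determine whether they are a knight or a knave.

Consider Lena. Suppose Lena is a knave.
Then no assignment of the remaining roles makes every statement match its speaker's type — contradiction.
So Lena is a knight.
With that fixed, Mina's statement is false, so Mina is a knave.
With that fixed, Ravi's statement is true, so Ravi is a knight.
With that fixed, Grace's statement is false, so Grace is a knave.

Lena: knight, Grace: knave, Mina: knave, Ravi: knight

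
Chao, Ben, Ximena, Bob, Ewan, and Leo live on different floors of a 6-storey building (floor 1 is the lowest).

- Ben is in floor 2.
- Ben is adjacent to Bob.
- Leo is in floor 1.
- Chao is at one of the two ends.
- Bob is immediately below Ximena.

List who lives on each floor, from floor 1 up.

From clue 1: Ben → floor 2.
From clues 1–2: Bob is in {1,3}.
From clues 1–3: Leo → floor 1, Bob → floor 3.
From clues 1–4: Chao → floor 6.
From clues 1–5: Ximena → floor 4, Ewan → floor 5.

Leo, Ben, Bob, Ximena, Ewan, Chao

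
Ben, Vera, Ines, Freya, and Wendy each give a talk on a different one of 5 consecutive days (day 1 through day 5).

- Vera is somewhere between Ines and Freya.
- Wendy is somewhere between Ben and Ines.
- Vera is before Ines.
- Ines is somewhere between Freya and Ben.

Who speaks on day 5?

With clue 1, Vera is ruled out for day 5.
With clues 1–2, Wendy is ruled out for day 5.
With clues 1–3, Freya is ruled out for day 5.
With clues 1–4, Ines is ruled out for day 5.
So day 5 is Ben.

Ben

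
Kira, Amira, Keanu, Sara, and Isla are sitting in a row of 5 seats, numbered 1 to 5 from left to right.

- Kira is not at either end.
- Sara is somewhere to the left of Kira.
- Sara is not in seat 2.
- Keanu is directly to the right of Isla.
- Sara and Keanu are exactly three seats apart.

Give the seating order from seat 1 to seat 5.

Sara, Kira, Isla, Keanu, Amira

From clue 1: Kira is in {2,3,4}.
From clues 1–3: Sara is in {1,3}.
From clues 1–5: Sara → seat 1, Kira → seat 2, Isla → seat 3, Keanu → seat 4, Amira → seat 5.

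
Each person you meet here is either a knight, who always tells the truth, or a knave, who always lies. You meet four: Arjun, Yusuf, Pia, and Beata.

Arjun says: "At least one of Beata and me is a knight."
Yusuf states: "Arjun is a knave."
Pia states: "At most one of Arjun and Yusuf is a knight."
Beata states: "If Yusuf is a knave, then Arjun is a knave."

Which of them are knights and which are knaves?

Arjun: knight, Yusuf: knave, Pia: knight, Beata: knave

Consider Arjun. Suppose Arjun is a knave.
Then no assignment of the remaining roles makes every statement match its speaker's type — contradiction.
So Arjun is a knight.
With that fixed, Yusuf's statement is false, so Yusuf is a knave.
With that fixed, Pia's statement is true, so Pia is a knight.
With that fixed, Beata's statement is false, so Beata is a knave.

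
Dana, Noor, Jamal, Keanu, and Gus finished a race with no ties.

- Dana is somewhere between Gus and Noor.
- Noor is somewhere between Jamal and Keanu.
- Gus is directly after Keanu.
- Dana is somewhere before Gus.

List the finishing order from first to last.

Jamal, Noor, Dana, Keanu, Gus

From clue 1: Dana is in {2,3,4}.
From clues 1–2: Noor is in {2,4}.
From clues 1–3: Dana → place 3.
From clues 1–4: Jamal → place 1, Noor → place 2, Keanu → place 4, Gus → place 5.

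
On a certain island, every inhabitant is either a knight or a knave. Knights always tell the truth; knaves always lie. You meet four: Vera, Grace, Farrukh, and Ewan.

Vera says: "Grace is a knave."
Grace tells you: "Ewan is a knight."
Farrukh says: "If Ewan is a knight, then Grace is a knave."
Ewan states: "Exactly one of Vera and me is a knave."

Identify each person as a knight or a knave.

Vera: knave, Grace: knight, Farrukh: knave, Ewan: knight

Consider Vera. Suppose Vera is a knight.
Then whichever role Ewan has, Ewan's statement has the wrong truth value — contradiction.
So Vera is a knave.
Consider Grace. Suppose Grace is a knave.
Then Vera's statement comes out true, contradicting Vera being a knave.
So Grace is a knight.
Consider Farrukh. Suppose Farrukh is a knight.
Then no assignment of the remaining roles makes every statement match its speaker's type — contradiction.
So Farrukh is a knave.
Consider Ewan. Suppose Ewan is a knave.
Then Grace's statement comes out false, contradicting Grace being a knight.
So Ewan is a knight.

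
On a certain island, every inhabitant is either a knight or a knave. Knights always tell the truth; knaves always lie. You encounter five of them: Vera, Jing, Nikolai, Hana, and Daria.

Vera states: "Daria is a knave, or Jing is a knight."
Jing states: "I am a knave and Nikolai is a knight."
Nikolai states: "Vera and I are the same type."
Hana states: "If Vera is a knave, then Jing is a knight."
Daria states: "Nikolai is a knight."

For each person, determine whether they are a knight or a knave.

Vera: knight, Jing: knave, Nikolai: knave, Hana: knight, Daria: knave

Consider Vera. Suppose Vera is a knave.
Then whichever role Nikolai has, Nikolai's statement has the wrong truth value — contradiction.
So Vera is a knight.
With that fixed, Hana's statement is true, so Hana is a knight.
Consider Jing. Suppose Jing is a knight.
Then Jing's own statement would have to be true, but it can't be — contradiction.
So Jing is a knave.
Consider Nikolai. Suppose Nikolai is a knight.
Then Jing's statement comes out true, contradicting Jing being a knave.
So Nikolai is a knave.
With that fixed, Daria's statement is false, so Daria is a knave.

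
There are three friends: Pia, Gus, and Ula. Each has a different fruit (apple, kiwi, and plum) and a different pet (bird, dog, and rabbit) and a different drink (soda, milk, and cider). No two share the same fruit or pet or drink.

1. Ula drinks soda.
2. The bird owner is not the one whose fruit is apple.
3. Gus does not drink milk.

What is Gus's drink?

Clue 1 rules out soda for Gus's drink.
With clues 1–3, milk is impossible for Gus's drink.
That leaves cider.

cider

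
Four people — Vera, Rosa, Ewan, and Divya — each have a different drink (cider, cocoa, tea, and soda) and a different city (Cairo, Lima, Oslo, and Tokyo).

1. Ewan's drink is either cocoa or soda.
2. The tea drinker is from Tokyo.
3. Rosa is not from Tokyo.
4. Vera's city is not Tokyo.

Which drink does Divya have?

With clues 1–4, cider, cocoa, and soda are impossible for Divya's drink.
That leaves tea.

tea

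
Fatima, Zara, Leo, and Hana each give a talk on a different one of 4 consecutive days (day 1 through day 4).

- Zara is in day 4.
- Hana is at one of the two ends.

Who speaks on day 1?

With clue 1, Zara is ruled out for day 1.
With clues 1–2, Fatima and Leo are ruled out for day 1.
So day 1 is Hana.

Hana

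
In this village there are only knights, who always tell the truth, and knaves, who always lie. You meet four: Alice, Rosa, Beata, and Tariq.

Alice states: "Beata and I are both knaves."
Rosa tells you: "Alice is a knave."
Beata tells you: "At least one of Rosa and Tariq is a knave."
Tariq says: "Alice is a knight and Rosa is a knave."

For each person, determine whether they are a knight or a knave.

Consider Alice. Suppose Alice is a knight.
Then Alice's own statement would have to be true, but it can't be — contradiction.
So Alice is a knave.
With that fixed, Rosa's statement is true, so Rosa is a knight.
With that fixed, Tariq's statement is false, so Tariq is a knave.
With that fixed, Beata's statement is true, so Beata is a knight.

Alice: knave, Rosa: knight, Beata: knight, Tariq: knave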